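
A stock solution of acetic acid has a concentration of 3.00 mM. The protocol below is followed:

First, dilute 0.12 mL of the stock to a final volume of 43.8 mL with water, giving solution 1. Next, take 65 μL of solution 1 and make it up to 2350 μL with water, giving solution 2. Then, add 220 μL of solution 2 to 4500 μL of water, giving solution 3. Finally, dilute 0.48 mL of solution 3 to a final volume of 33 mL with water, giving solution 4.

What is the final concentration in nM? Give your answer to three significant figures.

Step 1: 0.12 mL brought to 43.8 mL → factor 43.8/0.12 = 365
Step 2: 65 μL brought to 2350 μL → factor 2350/65 = 36.154
Step 3: 220 μL + 4500 μL = 4720 μL total → factor 4720/220 = 21.455
Step 4: 0.48 mL brought to 33 mL → factor 33/0.48 = 68.75
Overall dilution factor = 365 × 36.154 × 21.455 × 68.75 = 1.9464 × 10^7
Final = 3.00 mM / 1.9464 × 10^7 = 1.541 × 10^-7 mM = 0.154 nM

0.154 nM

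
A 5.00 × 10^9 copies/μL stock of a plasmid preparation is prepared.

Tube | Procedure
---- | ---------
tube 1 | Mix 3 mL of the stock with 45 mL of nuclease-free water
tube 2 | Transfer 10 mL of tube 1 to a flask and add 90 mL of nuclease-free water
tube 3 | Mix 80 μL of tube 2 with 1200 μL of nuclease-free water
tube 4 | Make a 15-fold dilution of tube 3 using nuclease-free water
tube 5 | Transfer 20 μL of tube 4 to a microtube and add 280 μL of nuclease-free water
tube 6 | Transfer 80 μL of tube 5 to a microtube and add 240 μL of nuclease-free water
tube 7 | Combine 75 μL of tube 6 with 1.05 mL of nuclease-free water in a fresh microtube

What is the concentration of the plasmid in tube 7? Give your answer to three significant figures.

Step 1: 3 mL + 45 mL = 48 mL total → factor 48/3 = 16
Step 2: 10 mL + 90 mL = 100 mL total → factor 100/10 = 10
Step 3: 80 μL + 1200 μL = 1280 μL total → factor 1280/80 = 16
Step 4: 15-fold → factor 15
Step 5: 20 μL + 280 μL = 300 μL total → factor 300/20 = 15
Step 6: 80 μL + 240 μL = 320 μL total → factor 320/80 = 4
Step 7: 75 μL + 1.05 mL = 1125 μL total → factor 1125/75 = 15
Overall dilution factor = 16 × 10 × 16 × 15 × 15 × 4 × 15 = 3.456 × 10^7
Final = 5.00 × 10^9 copies/μL / 3.456 × 10^7 = 145 copies/μL

145 copies/μL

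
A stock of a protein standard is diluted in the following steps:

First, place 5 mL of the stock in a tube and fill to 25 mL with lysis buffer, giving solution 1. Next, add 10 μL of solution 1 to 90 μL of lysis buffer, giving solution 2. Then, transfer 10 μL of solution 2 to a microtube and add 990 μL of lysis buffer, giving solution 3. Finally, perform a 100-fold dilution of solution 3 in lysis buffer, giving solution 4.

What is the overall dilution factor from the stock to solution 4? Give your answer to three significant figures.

Step 1: 5 mL brought to 25 mL → factor 25/5 = 5
Step 2: 10 μL + 90 μL = 100 μL total → factor 100/10 = 10
Step 3: 10 μL + 990 μL = 1000 μL total → factor 1000/10 = 100
Step 4: 100-fold → factor 100
Overall dilution factor = 5 × 10 × 100 × 100 = 5 × 10^5

5.00 × 10^5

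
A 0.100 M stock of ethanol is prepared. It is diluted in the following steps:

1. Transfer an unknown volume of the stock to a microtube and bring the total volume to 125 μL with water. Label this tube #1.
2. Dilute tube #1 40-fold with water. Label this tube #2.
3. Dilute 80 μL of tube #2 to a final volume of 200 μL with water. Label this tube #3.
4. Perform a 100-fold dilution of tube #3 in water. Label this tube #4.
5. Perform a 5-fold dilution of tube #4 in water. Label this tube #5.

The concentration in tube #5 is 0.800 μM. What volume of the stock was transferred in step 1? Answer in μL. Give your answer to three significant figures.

Step 1: v brought to 125 μL → factor = 125 μL/v
Step 2: 40-fold → factor 40
Step 3: 80 μL brought to 200 μL → factor 200/80 = 2.5
Step 4: 100-fold → factor 100
Step 5: 5-fold → factor 5
Product of known-step factors = 50000
Overall factor = 0.100 M / (0.800 μM) = 1.25 × 10^5
Step-1 factor = 1.25 × 10^5 / 50000 = 2.5
v = 125 μL / 2.5 = 50.0 μL

50.0 μL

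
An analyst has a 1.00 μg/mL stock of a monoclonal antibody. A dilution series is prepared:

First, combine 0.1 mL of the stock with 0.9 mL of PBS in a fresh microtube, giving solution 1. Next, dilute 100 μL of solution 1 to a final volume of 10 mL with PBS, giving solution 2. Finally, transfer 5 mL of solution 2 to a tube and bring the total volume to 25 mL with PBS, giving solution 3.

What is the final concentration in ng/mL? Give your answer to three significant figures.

Step 1: 0.1 mL + 0.9 mL = 1 mL total → factor 1/0.1 = 10
Step 2: 100 μL brought to 10 mL → factor 10000/100 = 100
Step 3: 5 mL brought to 25 mL → factor 25/5 = 5
Overall dilution factor = 10 × 100 × 5 = 5000
Final = 1.00 μg/mL / 5000 = 0.0002000 μg/mL = 0.200 ng/mL

0.200 ng/mL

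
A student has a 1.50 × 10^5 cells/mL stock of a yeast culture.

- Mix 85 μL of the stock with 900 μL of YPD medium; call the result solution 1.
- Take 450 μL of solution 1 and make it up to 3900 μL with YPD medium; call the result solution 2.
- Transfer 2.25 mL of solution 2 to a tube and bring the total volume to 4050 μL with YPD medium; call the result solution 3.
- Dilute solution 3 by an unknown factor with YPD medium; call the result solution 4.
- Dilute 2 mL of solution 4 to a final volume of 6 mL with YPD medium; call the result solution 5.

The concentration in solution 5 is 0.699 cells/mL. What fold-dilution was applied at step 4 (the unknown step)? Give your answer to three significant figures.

Step 1: 85 μL + 900 μL = 985 μL total → factor 985/85 = 11.588
Step 2: 450 μL brought to 3900 μL → factor 3900/450 = 8.6667
Step 3: 2.25 mL brought to 4050 μL → factor 4.05/2.25 = 1.8
Step 4: unknown factor x
Step 5: 2 mL brought to 6 mL → factor 6/2 = 3
Product of known-step factors = 542.33
Overall factor = 1.50 × 10^5 cells/mL / (0.699 cells/mL) = 2.1459 × 10^5
x = 2.1459 × 10^5 / 542.33 = 396

396-fold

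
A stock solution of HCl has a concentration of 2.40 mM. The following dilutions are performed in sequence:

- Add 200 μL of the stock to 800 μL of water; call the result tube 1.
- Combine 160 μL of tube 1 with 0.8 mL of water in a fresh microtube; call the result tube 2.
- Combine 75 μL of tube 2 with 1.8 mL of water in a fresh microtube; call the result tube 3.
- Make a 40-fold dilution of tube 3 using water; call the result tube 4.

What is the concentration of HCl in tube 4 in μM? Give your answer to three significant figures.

Step 1: 200 μL + 800 μL = 1000 μL total → factor 1000/200 = 5
Step 2: 160 μL + 0.8 mL = 960 μL total → factor 960/160 = 6
Step 3: 75 μL + 1.8 mL = 1875 μL total → factor 1875/75 = 25
Step 4: 40-fold → factor 40
Overall dilution factor = 5 × 6 × 25 × 40 = 30000
Final = 2.40 mM / 30000 = 8.000 × 10^-5 mM = 0.0800 μM

0.0800 μM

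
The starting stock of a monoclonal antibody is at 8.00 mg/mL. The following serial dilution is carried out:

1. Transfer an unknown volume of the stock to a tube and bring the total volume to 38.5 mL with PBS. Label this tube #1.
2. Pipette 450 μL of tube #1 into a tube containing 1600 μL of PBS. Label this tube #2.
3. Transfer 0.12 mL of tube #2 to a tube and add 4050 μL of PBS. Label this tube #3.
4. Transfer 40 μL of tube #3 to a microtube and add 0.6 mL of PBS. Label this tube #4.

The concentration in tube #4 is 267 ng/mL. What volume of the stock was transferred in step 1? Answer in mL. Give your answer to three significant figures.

3.25 mL

Step 1: v brought to 38.5 mL → factor = 38.5 mL/v
Step 2: 450 μL + 1600 μL = 2050 μL total → factor 2050/450 = 4.5556
Step 3: 0.12 mL + 4050 μL = 4.17 mL total → factor 4.17/0.12 = 34.75
Step 4: 40 μL + 0.6 mL = 640 μL total → factor 640/40 = 16
Product of known-step factors = 2532.9
Overall factor = 8.00 mg/mL / (267 ng/mL) = 29963
Step-1 factor = 29963 / 2532.9 = 11.829
v = 38.5 mL / 11.829 = 3.25 mL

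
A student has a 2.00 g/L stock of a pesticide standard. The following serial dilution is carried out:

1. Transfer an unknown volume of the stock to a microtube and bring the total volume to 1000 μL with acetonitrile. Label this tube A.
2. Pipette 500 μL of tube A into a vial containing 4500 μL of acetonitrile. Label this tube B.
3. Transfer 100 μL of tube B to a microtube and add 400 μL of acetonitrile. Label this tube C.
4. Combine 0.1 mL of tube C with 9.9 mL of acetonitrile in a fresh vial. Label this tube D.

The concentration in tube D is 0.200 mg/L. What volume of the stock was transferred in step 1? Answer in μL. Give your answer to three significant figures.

Step 1: v brought to 1000 μL → factor = 1000 μL/v
Step 2: 500 μL + 4500 μL = 5000 μL total → factor 5000/500 = 10
Step 3: 100 μL + 400 μL = 500 μL total → factor 500/100 = 5
Step 4: 0.1 mL + 9.9 mL = 10 mL total → factor 10/0.1 = 100
Product of known-step factors = 5000
Overall factor = 2.00 g/L / (0.200 mg/L) = 10000
Step-1 factor = 10000 / 5000 = 2
v = 1000 μL / 2 = 500 μL

500 μL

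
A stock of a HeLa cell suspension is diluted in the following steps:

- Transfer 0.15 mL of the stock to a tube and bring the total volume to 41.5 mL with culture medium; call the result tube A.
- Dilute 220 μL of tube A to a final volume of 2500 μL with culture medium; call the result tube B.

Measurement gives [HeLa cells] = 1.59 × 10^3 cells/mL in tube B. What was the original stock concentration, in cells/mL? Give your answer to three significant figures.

Step 1: 0.15 mL brought to 41.5 mL → factor 41.5/0.15 = 276.67
Step 2: 220 μL brought to 2500 μL → factor 2500/220 = 11.364
Overall dilution factor = 276.67 × 11.364 = 3143.9
Stock = 1.59 × 10^3 cells/mL × 3143.9 = 5.00 × 10^6 cells/mL

5.00 × 10^6 cells/mL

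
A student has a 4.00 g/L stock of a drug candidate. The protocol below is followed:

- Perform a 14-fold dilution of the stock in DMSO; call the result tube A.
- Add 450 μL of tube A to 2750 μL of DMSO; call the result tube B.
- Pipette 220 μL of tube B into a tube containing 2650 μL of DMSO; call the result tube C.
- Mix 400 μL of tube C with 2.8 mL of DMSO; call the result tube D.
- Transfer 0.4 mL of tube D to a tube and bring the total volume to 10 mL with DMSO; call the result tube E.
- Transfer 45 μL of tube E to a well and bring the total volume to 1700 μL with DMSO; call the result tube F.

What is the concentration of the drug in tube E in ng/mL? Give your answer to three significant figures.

Step 1: 14-fold → factor 14
Step 2: 450 μL + 2750 μL = 3200 μL total → factor 3200/450 = 7.1111
Step 3: 220 μL + 2650 μL = 2870 μL total → factor 2870/220 = 13.045
Step 4: 400 μL + 2.8 mL = 3200 μL total → factor 3200/400 = 8
Step 5: 0.4 mL brought to 10 mL → factor 10/0.4 = 25
Dilution factor through tube E = 14 × 7.1111 × 13.045 × 8 × 25 = 2.5975 × 10^5
[tube E] = 4.00 g/L / 2.5975 × 10^5 = 1.540 × 10^-5 g/L = 15.4 ng/mL

15.4 ng/mL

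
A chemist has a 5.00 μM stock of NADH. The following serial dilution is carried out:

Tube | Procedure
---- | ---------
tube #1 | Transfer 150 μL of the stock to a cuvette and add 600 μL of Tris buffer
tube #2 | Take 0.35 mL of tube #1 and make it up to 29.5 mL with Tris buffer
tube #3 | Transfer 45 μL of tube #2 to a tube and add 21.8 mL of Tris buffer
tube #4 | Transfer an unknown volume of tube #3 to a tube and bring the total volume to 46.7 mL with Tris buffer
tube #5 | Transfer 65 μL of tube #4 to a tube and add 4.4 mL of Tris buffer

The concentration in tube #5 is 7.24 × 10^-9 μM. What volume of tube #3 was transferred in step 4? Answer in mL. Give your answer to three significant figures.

Step 1: 150 μL + 600 μL = 750 μL total → factor 750/150 = 5
Step 2: 0.35 mL brought to 29.5 mL → factor 29.5/0.35 = 84.286
Step 3: 45 μL + 21.8 mL = 21845 μL total → factor 21845/45 = 485.44
Step 4: v brought to 46.7 mL → factor = 46.7 mL/v
Step 5: 65 μL + 4.4 mL = 4465 μL total → factor 4465/65 = 68.692
Product of known-step factors = 1.4053 × 10^7
Overall factor = 5.00 μM / (7.24 × 10^-9 μM) = 6.9061 × 10^8
Step-4 factor = 6.9061 × 10^8 / 1.4053 × 10^7 = 49.143
v = 46.7 mL / 49.143 = 0.950 mL

0.950 mL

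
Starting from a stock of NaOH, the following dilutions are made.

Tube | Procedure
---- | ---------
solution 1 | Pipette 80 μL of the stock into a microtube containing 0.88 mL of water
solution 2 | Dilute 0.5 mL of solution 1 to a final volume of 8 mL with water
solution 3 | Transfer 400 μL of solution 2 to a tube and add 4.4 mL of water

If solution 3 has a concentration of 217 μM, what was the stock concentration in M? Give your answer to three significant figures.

Step 1: 80 μL + 0.88 mL = 960 μL total → factor 960/80 = 12
Step 2: 0.5 mL brought to 8 mL → factor 8/0.5 = 16
Step 3: 400 μL + 4.4 mL = 4800 μL total → factor 4800/400 = 12
Overall dilution factor = 12 × 16 × 12 = 2304
Stock = 217 μM × 2304 = 5.000 × 10^5 μM = 0.500 M

0.500 M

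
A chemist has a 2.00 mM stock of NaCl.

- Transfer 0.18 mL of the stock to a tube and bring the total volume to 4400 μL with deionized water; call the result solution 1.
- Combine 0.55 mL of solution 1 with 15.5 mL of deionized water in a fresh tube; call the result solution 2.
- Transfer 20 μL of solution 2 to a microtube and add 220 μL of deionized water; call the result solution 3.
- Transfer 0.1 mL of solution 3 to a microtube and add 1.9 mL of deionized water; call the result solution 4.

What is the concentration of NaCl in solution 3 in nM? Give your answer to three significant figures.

Step 1: 0.18 mL brought to 4400 μL → factor 4.4/0.18 = 24.444
Step 2: 0.55 mL + 15.5 mL = 16.05 mL total → factor 16.05/0.55 = 29.182
Step 3: 20 μL + 220 μL = 240 μL total → factor 240/20 = 12
Dilution factor through solution 3 = 24.444 × 29.182 × 12 = 8560
[solution 3] = 2.00 mM / 8560 = 0.0002336 mM = 234 nM

234 nM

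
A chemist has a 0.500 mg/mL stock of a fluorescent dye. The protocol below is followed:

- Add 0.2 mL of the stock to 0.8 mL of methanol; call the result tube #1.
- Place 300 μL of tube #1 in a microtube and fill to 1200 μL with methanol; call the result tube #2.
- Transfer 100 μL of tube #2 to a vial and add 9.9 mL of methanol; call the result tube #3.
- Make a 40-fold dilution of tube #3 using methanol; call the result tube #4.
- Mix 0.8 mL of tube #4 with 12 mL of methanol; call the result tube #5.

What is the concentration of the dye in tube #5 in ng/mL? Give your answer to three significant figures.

0.391 ng/mL

Step 1: 0.2 mL + 0.8 mL = 1 mL total → factor 1/0.2 = 5
Step 2: 300 μL brought to 1200 μL → factor 1200/300 = 4
Step 3: 100 μL + 9.9 mL = 10000 μL total → factor 10000/100 = 100
Step 4: 40-fold → factor 40
Step 5: 0.8 mL + 12 mL = 12.8 mL total → factor 12.8/0.8 = 16
Overall dilution factor = 5 × 4 × 100 × 40 × 16 = 1.28 × 10^6
Final = 0.500 mg/mL / 1.28 × 10^6 = 3.906 × 10^-7 mg/mL = 0.391 ng/mL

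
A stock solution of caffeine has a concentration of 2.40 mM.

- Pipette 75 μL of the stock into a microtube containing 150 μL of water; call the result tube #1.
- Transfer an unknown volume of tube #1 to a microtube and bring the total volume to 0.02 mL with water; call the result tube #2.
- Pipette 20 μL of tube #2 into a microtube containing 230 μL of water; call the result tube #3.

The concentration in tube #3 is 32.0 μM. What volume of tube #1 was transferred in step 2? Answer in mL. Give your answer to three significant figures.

Step 1: 75 μL + 150 μL = 225 μL total → factor 225/75 = 3
Step 2: v brought to 0.02 mL → factor = 0.02 mL/v
Step 3: 20 μL + 230 μL = 250 μL total → factor 250/20 = 12.5
Product of known-step factors = 37.5
Overall factor = 2.40 mM / (32.0 μM) = 75
Step-2 factor = 75 / 37.5 = 2
v = 0.02 mL / 2 = 0.0100 mL

0.0100 mL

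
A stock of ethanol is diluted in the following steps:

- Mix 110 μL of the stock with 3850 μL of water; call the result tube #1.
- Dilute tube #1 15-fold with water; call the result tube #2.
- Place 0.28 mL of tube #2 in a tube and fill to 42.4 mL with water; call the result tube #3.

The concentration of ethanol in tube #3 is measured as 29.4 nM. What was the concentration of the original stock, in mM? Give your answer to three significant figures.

Step 1: 110 μL + 3850 μL = 3960 μL total → factor 3960/110 = 36
Step 2: 15-fold → factor 15
Step 3: 0.28 mL brought to 42.4 mL → factor 42.4/0.28 = 151.43
Overall dilution factor = 36 × 15 × 151.43 = 81771
Stock = 29.4 nM × 81771 = 2.404 × 10^6 nM = 2.40 mM

2.40 mM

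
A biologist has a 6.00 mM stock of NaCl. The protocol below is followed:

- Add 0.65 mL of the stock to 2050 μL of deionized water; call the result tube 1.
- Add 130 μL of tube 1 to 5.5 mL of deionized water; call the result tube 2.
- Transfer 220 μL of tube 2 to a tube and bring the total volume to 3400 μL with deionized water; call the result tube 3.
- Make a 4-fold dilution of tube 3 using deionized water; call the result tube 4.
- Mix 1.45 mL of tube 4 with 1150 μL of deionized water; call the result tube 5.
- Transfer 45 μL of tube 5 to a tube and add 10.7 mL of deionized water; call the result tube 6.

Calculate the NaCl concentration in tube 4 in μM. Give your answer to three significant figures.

0.540 μM

Step 1: 0.65 mL + 2050 μL = 2.7 mL total → factor 2.7/0.65 = 4.1538
Step 2: 130 μL + 5.5 mL = 5630 μL total → factor 5630/130 = 43.308
Step 3: 220 μL brought to 3400 μL → factor 3400/220 = 15.455
Step 4: 4-fold → factor 4
Dilution factor through tube 4 = 4.1538 × 43.308 × 15.455 × 4 = 11121
[tube 4] = 6.00 mM / 11121 = 0.0005395 mM = 0.540 μM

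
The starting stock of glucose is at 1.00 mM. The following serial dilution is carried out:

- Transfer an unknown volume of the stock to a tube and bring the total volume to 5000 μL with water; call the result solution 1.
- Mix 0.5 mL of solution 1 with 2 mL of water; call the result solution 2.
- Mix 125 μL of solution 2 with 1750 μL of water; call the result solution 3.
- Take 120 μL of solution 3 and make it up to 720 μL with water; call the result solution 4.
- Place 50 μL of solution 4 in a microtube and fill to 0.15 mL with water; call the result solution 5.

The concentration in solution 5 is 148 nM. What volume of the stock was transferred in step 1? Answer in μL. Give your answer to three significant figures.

Step 1: v brought to 5000 μL → factor = 5000 μL/v
Step 2: 0.5 mL + 2 mL = 2.5 mL total → factor 2.5/0.5 = 5
Step 3: 125 μL + 1750 μL = 1875 μL total → factor 1875/125 = 15
Step 4: 120 μL brought to 720 μL → factor 720/120 = 6
Step 5: 50 μL brought to 0.15 mL → factor 150/50 = 3
Product of known-step factors = 1350
Overall factor = 1.00 mM / (148 nM) = 6756.8
Step-1 factor = 6756.8 / 1350 = 5.005
v = 5000 μL / 5.005 = 999 μL

999 μL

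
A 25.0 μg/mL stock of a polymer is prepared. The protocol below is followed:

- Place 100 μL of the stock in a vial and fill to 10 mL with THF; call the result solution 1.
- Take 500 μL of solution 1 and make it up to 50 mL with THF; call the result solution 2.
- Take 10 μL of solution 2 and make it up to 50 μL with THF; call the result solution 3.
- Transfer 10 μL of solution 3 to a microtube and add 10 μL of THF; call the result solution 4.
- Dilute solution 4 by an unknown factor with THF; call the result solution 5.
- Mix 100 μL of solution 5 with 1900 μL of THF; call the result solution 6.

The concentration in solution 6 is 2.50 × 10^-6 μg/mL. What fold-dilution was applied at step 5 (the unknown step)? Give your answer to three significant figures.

Step 1: 100 μL brought to 10 mL → factor 10000/100 = 100
Step 2: 500 μL brought to 50 mL → factor 50000/500 = 100
Step 3: 10 μL brought to 50 μL → factor 50/10 = 5
Step 4: 10 μL + 10 μL = 20 μL total → factor 20/10 = 2
Step 5: unknown factor x
Step 6: 100 μL + 1900 μL = 2000 μL total → factor 2000/100 = 20
Product of known-step factors = 2 × 10^6
Overall factor = 25.0 μg/mL / (2.50 × 10^-6 μg/mL) = 1 × 10^7
x = 1 × 10^7 / 2 × 10^6 = 5.00

5.00-fold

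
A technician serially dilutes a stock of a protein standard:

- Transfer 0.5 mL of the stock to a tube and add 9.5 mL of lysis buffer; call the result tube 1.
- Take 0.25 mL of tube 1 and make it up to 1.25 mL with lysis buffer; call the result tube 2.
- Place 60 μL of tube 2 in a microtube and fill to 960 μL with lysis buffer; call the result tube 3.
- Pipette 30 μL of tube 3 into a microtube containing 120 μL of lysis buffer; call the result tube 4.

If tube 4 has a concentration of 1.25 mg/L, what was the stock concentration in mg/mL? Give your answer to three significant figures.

10.0 mg/mL

Step 1: 0.5 mL + 9.5 mL = 10 mL total → factor 10/0.5 = 20
Step 2: 0.25 mL brought to 1.25 mL → factor 1.25/0.25 = 5
Step 3: 60 μL brought to 960 μL → factor 960/60 = 16
Step 4: 30 μL + 120 μL = 150 μL total → factor 150/30 = 5
Overall dilution factor = 20 × 5 × 16 × 5 = 8000
Stock = 1.25 mg/L × 8000 = 1.000 × 10^4 mg/L = 10.0 mg/mL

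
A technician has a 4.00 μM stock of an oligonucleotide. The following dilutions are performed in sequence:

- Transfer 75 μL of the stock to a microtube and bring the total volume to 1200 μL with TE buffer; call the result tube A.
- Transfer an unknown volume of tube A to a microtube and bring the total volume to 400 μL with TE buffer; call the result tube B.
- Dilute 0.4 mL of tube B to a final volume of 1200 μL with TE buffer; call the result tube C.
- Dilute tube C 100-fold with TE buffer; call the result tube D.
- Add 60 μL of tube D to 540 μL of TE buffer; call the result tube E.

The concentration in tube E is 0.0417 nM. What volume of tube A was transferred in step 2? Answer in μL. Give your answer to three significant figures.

Step 1: 75 μL brought to 1200 μL → factor 1200/75 = 16
Step 2: v brought to 400 μL → factor = 400 μL/v
Step 3: 0.4 mL brought to 1200 μL → factor 1.2/0.4 = 3
Step 4: 100-fold → factor 100
Step 5: 60 μL + 540 μL = 600 μL total → factor 600/60 = 10
Product of known-step factors = 48000
Overall factor = 4.00 μM / (0.0417 nM) = 95923
Step-2 factor = 95923 / 48000 = 1.9984
v = 400 μL / 1.9984 = 200 μL

200 μL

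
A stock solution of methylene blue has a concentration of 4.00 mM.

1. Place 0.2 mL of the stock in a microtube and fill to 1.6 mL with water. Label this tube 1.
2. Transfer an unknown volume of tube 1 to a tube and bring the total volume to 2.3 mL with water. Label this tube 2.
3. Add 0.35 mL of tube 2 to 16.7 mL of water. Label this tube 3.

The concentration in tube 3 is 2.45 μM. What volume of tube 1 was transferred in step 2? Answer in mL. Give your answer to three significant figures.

Step 1: 0.2 mL brought to 1.6 mL → factor 1.6/0.2 = 8
Step 2: v brought to 2.3 mL → factor = 2.3 mL/v
Step 3: 0.35 mL + 16.7 mL = 17.05 mL total → factor 17.05/0.35 = 48.714
Product of known-step factors = 389.71
Overall factor = 4.00 mM / (2.45 μM) = 1632.7
Step-2 factor = 1632.7 / 389.71 = 4.1894
v = 2.3 mL / 4.1894 = 0.549 mL

0.549 mL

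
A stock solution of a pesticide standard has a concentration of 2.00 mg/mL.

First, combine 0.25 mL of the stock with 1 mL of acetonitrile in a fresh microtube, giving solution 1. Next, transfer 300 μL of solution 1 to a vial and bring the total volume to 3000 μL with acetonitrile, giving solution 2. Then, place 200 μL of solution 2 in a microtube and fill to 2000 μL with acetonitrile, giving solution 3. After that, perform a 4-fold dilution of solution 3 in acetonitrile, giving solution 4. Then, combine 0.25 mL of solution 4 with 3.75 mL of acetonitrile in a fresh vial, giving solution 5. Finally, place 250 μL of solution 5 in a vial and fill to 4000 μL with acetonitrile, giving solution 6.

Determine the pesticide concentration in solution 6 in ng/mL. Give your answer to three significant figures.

3.91 ng/mL

Step 1: 0.25 mL + 1 mL = 1.25 mL total → factor 1.25/0.25 = 5
Step 2: 300 μL brought to 3000 μL → factor 3000/300 = 10
Step 3: 200 μL brought to 2000 μL → factor 2000/200 = 10
Step 4: 4-fold → factor 4
Step 5: 0.25 mL + 3.75 mL = 4 mL total → factor 4/0.25 = 16
Step 6: 250 μL brought to 4000 μL → factor 4000/250 = 16
Overall dilution factor = 5 × 10 × 10 × 4 × 16 × 16 = 5.12 × 10^5
Final = 2.00 mg/mL / 5.12 × 10^5 = 3.906 × 10^-6 mg/mL = 3.91 ng/mL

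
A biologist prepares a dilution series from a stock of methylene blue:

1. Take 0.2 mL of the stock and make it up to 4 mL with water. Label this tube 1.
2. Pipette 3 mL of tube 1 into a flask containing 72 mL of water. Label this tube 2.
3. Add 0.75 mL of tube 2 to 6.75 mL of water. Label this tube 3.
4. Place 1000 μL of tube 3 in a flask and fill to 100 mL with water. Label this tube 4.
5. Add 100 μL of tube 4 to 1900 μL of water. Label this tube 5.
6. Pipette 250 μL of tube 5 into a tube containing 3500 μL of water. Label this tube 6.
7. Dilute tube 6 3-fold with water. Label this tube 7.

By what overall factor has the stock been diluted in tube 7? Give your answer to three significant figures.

4.50 × 10^8

Step 1: 0.2 mL brought to 4 mL → factor 4/0.2 = 20
Step 2: 3 mL + 72 mL = 75 mL total → factor 75/3 = 25
Step 3: 0.75 mL + 6.75 mL = 7.5 mL total → factor 7.5/0.75 = 10
Step 4: 1000 μL brought to 100 mL → factor 1 × 10^5/1000 = 100
Step 5: 100 μL + 1900 μL = 2000 μL total → factor 2000/100 = 20
Step 6: 250 μL + 3500 μL = 3750 μL total → factor 3750/250 = 15
Step 7: 3-fold → factor 3
Overall dilution factor = 20 × 25 × 10 × 100 × 20 × 15 × 3 = 4.5 × 10^8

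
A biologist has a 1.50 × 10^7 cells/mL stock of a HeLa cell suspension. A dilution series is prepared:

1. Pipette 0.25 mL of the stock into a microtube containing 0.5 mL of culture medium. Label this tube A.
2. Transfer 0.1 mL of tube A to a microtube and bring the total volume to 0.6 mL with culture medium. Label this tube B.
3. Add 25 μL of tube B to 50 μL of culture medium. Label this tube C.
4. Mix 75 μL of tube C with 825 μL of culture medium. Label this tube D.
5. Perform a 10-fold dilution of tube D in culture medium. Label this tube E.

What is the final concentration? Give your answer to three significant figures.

Step 1: 0.25 mL + 0.5 mL = 0.75 mL total → factor 0.75/0.25 = 3
Step 2: 0.1 mL brought to 0.6 mL → factor 0.6/0.1 = 6
Step 3: 25 μL + 50 μL = 75 μL total → factor 75/25 = 3
Step 4: 75 μL + 825 μL = 900 μL total → factor 900/75 = 12
Step 5: 10-fold → factor 10
Overall dilution factor = 3 × 6 × 3 × 12 × 10 = 6480
Final = 1.50 × 10^7 cells/mL / 6480 = 2.31 × 10^3 cells/mL

2.31 × 10^3 cells/mL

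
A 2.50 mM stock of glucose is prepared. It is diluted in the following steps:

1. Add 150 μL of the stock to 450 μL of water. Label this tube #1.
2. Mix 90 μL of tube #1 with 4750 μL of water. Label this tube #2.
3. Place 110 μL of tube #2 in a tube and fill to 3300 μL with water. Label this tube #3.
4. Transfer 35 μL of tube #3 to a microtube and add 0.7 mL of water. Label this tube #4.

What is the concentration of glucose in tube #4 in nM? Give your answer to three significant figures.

18.4 nM

Step 1: 150 μL + 450 μL = 600 μL total → factor 600/150 = 4
Step 2: 90 μL + 4750 μL = 4840 μL total → factor 4840/90 = 53.778
Step 3: 110 μL brought to 3300 μL → factor 3300/110 = 30
Step 4: 35 μL + 0.7 mL = 735 μL total → factor 735/35 = 21
Overall dilution factor = 4 × 53.778 × 30 × 21 = 1.3552 × 10^5
Final = 2.50 mM / 1.3552 × 10^5 = 1.845 × 10^-5 mM = 18.4 nM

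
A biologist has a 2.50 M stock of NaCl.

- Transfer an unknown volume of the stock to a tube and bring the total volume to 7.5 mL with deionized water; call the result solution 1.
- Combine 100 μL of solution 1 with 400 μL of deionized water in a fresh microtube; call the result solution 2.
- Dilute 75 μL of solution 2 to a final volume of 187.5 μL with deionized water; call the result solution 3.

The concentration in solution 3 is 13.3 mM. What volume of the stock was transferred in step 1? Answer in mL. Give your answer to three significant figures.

0.499 mL

Step 1: v brought to 7.5 mL → factor = 7.5 mL/v
Step 2: 100 μL + 400 μL = 500 μL total → factor 500/100 = 5
Step 3: 75 μL brought to 187.5 μL → factor 187.5/75 = 2.5
Product of known-step factors = 12.5
Overall factor = 2.50 M / (13.3 mM) = 187.97
Step-1 factor = 187.97 / 12.5 = 15.038
v = 7.5 mL / 15.038 = 0.499 mL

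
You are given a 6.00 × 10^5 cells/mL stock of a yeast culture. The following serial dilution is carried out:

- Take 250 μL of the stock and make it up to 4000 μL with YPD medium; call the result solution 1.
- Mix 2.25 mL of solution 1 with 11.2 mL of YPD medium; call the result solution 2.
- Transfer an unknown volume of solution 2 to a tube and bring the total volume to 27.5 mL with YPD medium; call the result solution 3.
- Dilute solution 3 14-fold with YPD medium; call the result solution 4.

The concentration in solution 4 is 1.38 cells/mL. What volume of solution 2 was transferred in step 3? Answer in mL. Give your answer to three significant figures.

0.0847 mL

Step 1: 250 μL brought to 4000 μL → factor 4000/250 = 16
Step 2: 2.25 mL + 11.2 mL = 13.45 mL total → factor 13.45/2.25 = 5.9778
Step 3: v brought to 27.5 mL → factor = 27.5 mL/v
Step 4: 14-fold → factor 14
Product of known-step factors = 1339
Overall factor = 6.00 × 10^5 cells/mL / (1.38 cells/mL) = 4.3478 × 10^5
Step-3 factor = 4.3478 × 10^5 / 1339 = 324.7
v = 27.5 mL / 324.7 = 0.0847 mL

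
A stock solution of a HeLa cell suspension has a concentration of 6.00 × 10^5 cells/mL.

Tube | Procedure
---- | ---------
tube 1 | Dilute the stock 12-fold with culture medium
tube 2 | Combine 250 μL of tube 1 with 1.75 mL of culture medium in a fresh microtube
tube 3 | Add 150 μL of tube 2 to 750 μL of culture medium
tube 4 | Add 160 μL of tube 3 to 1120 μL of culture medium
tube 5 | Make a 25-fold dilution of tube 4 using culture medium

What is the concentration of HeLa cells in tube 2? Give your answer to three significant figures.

6.25 × 10^3 cells/mL

Step 1: 12-fold → factor 12
Step 2: 250 μL + 1.75 mL = 2000 μL total → factor 2000/250 = 8
Dilution factor through tube 2 = 12 × 8 = 96
[tube 2] = 6.00 × 10^5 cells/mL / 96 = 6.25 × 10^3 cells/mL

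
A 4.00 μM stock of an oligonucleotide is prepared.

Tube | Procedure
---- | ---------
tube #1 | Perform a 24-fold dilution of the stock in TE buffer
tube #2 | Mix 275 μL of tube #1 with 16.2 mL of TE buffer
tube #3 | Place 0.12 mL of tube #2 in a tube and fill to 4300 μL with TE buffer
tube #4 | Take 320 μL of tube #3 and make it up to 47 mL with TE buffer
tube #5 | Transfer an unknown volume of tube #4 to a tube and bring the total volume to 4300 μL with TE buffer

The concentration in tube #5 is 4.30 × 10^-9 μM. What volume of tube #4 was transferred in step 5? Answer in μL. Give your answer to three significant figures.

35.0 μL

Step 1: 24-fold → factor 24
Step 2: 275 μL + 16.2 mL = 16475 μL total → factor 16475/275 = 59.909
Step 3: 0.12 mL brought to 4300 μL → factor 4.3/0.12 = 35.833
Step 4: 320 μL brought to 47 mL → factor 47000/320 = 146.88
Step 5: v brought to 4300 μL → factor = 4300 μL/v
Product of known-step factors = 7.5673 × 10^6
Overall factor = 4.00 μM / (4.30 × 10^-9 μM) = 9.3023 × 10^8
Step-5 factor = 9.3023 × 10^8 / 7.5673 × 10^6 = 122.93
v = 4300 μL / 122.93 = 35.0 μL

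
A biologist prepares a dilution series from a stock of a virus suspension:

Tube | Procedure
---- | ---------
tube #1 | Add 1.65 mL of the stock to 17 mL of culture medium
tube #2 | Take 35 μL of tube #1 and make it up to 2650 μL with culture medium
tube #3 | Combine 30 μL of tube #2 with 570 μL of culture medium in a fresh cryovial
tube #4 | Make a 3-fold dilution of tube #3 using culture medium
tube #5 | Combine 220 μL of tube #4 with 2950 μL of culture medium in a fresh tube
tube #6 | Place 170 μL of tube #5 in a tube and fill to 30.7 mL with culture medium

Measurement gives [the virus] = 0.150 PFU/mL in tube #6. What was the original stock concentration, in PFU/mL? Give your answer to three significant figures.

Step 1: 1.65 mL + 17 mL = 18.65 mL total → factor 18.65/1.65 = 11.303
Step 2: 35 μL brought to 2650 μL → factor 2650/35 = 75.714
Step 3: 30 μL + 570 μL = 600 μL total → factor 600/30 = 20
Step 4: 3-fold → factor 3
Step 5: 220 μL + 2950 μL = 3170 μL total → factor 3170/220 = 14.409
Step 6: 170 μL brought to 30.7 mL → factor 30700/170 = 180.59
Overall dilution factor = 11.303 × 75.714 × 20 × 3 × 14.409 × 180.59 = 1.3361 × 10^8
Stock = 0.150 PFU/mL × 1.3361 × 10^8 = 2.00 × 10^7 PFU/mL

2.00 × 10^7 PFU/mL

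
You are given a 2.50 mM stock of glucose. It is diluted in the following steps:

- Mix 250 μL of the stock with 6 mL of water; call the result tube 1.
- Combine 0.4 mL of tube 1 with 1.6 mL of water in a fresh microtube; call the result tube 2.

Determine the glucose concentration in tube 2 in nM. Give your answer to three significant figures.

2.00 × 10^4 nM

Step 1: 250 μL + 6 mL = 6250 μL total → factor 6250/250 = 25
Step 2: 0.4 mL + 1.6 mL = 2 mL total → factor 2/0.4 = 5
Overall dilution factor = 25 × 5 = 125
Final = 2.50 mM / 125 = 0.02000 mM = 2.00 × 10^4 nM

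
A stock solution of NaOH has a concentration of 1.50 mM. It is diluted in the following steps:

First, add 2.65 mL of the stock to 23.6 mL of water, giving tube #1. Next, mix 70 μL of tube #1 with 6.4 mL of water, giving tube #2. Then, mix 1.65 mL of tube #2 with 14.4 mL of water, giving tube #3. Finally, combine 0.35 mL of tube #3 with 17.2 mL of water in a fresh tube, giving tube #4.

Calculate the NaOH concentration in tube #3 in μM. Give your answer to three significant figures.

0.168 μM

Step 1: 2.65 mL + 23.6 mL = 26.25 mL total → factor 26.25/2.65 = 9.9057
Step 2: 70 μL + 6.4 mL = 6470 μL total → factor 6470/70 = 92.429
Step 3: 1.65 mL + 14.4 mL = 16.05 mL total → factor 16.05/1.65 = 9.7273
Dilution factor through tube #3 = 9.9057 × 92.429 × 9.7273 = 8906
[tube #3] = 1.50 mM / 8906 = 0.0001684 mM = 0.168 μM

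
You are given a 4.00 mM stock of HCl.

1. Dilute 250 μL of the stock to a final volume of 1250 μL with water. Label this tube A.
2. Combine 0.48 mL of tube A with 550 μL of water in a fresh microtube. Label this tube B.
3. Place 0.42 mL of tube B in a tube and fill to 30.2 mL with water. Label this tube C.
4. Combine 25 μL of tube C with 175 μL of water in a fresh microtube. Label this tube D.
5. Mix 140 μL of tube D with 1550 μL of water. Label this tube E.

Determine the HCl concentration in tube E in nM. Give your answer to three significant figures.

Step 1: 250 μL brought to 1250 μL → factor 1250/250 = 5
Step 2: 0.48 mL + 550 μL = 1.03 mL total → factor 1.03/0.48 = 2.1458
Step 3: 0.42 mL brought to 30.2 mL → factor 30.2/0.42 = 71.905
Step 4: 25 μL + 175 μL = 200 μL total → factor 200/25 = 8
Step 5: 140 μL + 1550 μL = 1690 μL total → factor 1690/140 = 12.071
Overall dilution factor = 5 × 2.1458 × 71.905 × 8 × 12.071 = 74503
Final = 4.00 mM / 74503 = 5.369 × 10^-5 mM = 53.7 nM

53.7 nM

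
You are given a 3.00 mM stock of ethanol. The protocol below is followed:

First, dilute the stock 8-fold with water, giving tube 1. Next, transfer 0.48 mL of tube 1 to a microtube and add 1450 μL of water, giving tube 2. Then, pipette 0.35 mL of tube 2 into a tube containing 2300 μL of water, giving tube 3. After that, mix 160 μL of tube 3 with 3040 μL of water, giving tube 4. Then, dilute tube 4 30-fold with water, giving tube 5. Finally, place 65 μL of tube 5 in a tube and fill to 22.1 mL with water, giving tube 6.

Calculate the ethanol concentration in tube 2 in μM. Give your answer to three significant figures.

93.3 μM

Step 1: 8-fold → factor 8
Step 2: 0.48 mL + 1450 μL = 1.93 mL total → factor 1.93/0.48 = 4.0208
Dilution factor through tube 2 = 8 × 4.0208 = 32.167
[tube 2] = 3.00 mM / 32.167 = 0.09326 mM = 93.3 μM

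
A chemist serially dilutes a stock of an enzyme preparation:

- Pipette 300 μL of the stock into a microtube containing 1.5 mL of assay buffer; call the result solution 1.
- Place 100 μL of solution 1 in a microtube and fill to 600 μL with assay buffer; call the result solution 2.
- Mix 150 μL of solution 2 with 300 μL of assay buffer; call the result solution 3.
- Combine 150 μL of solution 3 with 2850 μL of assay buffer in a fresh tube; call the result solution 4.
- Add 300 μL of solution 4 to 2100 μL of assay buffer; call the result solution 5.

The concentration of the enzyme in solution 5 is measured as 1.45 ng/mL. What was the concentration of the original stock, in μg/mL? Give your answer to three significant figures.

25.1 μg/mL

Step 1: 300 μL + 1.5 mL = 1800 μL total → factor 1800/300 = 6
Step 2: 100 μL brought to 600 μL → factor 600/100 = 6
Step 3: 150 μL + 300 μL = 450 μL total → factor 450/150 = 3
Step 4: 150 μL + 2850 μL = 3000 μL total → factor 3000/150 = 20
Step 5: 300 μL + 2100 μL = 2400 μL total → factor 2400/300 = 8
Overall dilution factor = 6 × 6 × 3 × 20 × 8 = 17280
Stock = 1.45 ng/mL × 17280 = 2.506 × 10^4 ng/mL = 25.1 μg/mL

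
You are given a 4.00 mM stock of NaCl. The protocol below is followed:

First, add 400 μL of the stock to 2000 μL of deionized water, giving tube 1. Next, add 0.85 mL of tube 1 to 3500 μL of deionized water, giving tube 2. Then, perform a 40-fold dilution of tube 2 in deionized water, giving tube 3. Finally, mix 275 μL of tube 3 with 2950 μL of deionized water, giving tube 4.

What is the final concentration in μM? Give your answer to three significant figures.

Step 1: 400 μL + 2000 μL = 2400 μL total → factor 2400/400 = 6
Step 2: 0.85 mL + 3500 μL = 4.35 mL total → factor 4.35/0.85 = 5.1176
Step 3: 40-fold → factor 40
Step 4: 275 μL + 2950 μL = 3225 μL total → factor 3225/275 = 11.727
Overall dilution factor = 6 × 5.1176 × 40 × 11.727 = 14404
Final = 4.00 mM / 14404 = 0.0002777 mM = 0.278 μM

0.278 μM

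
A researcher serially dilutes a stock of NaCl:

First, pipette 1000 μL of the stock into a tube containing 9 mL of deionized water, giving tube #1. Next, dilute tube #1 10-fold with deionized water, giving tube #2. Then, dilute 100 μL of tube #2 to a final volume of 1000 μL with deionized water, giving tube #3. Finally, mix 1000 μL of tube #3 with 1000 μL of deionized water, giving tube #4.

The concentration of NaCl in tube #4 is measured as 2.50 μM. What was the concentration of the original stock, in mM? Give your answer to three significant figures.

5.00 mM

Step 1: 1000 μL + 9 mL = 10000 μL total → factor 10000/1000 = 10
Step 2: 10-fold → factor 10
Step 3: 100 μL brought to 1000 μL → factor 1000/100 = 10
Step 4: 1000 μL + 1000 μL = 2000 μL total → factor 2000/1000 = 2
Overall dilution factor = 10 × 10 × 10 × 2 = 2000
Stock = 2.50 μM × 2000 = 5000 μM = 5.00 mM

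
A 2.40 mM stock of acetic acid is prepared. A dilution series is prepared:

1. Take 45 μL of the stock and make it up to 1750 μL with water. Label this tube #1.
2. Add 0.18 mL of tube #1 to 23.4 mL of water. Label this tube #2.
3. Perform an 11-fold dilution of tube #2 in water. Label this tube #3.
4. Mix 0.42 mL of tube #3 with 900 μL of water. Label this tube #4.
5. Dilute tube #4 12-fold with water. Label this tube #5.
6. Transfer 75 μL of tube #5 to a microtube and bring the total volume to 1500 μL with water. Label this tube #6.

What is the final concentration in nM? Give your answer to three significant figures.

Step 1: 45 μL brought to 1750 μL → factor 1750/45 = 38.889
Step 2: 0.18 mL + 23.4 mL = 23.58 mL total → factor 23.58/0.18 = 131
Step 3: 11-fold → factor 11
Step 4: 0.42 mL + 900 μL = 1.32 mL total → factor 1.32/0.42 = 3.1429
Step 5: 12-fold → factor 12
Step 6: 75 μL brought to 1500 μL → factor 1500/75 = 20
Overall dilution factor = 38.889 × 131 × 11 × 3.1429 × 12 × 20 = 4.2269 × 10^7
Final = 2.40 mM / 4.2269 × 10^7 = 5.678 × 10^-8 mM = 0.0568 nM

0.0568 nM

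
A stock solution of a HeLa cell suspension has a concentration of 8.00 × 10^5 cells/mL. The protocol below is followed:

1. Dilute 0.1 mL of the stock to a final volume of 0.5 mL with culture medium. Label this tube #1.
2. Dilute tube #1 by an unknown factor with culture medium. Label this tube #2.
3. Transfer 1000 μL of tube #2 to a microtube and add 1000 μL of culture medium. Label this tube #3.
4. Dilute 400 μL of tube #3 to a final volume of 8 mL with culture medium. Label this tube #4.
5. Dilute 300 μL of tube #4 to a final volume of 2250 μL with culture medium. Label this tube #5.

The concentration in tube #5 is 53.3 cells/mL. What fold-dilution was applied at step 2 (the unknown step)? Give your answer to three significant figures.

10.0-fold

Step 1: 0.1 mL brought to 0.5 mL → factor 0.5/0.1 = 5
Step 2: unknown factor x
Step 3: 1000 μL + 1000 μL = 2000 μL total → factor 2000/1000 = 2
Step 4: 400 μL brought to 8 mL → factor 8000/400 = 20
Step 5: 300 μL brought to 2250 μL → factor 2250/300 = 7.5
Product of known-step factors = 1500
Overall factor = 8.00 × 10^5 cells/mL / (53.3 cells/mL) = 15009
x = 15009 / 1500 = 10.0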